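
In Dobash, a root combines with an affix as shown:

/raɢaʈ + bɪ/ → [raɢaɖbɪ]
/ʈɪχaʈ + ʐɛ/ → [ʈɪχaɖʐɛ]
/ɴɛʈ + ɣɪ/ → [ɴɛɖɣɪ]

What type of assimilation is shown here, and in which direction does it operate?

regressive voicing assimilation

Underlying /ʈ/ is realised as [ɖ] next to /b/; /b/ itself does not change.
/ʈ/ is voiceless while /b/ is voiced; the output [ɖ] is voiced, matching the trigger — so the feature that spreads is voicing.
Place and manner are unchanged, so the assimilation is partial, not total.
The same holds elsewhere in the data: /ʈ/ → [ɖ] before /ʐ/ (voiceless → voiced, matching voiced); /ʈ/ → [ɖ] before /ɣ/ (voiceless → voiced, matching voiced) — only voicing changes, and always toward the following segment.
Since the segment that changes precedes the conditioning segment, the assimilation is regressive.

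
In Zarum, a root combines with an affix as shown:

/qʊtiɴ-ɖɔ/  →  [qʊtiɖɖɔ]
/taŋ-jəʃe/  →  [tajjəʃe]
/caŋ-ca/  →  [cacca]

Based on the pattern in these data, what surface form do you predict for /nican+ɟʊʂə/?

The data show regressive total assimilation (/ɴ/ → [ɖ] before /ɖ/; /ŋ/ → [j] before /j/; /ŋ/ → [c] before /c/): in every case the target segment becomes identical to its following neighbour, copying more than a single feature.
/n/ is the segment targeted by the rule; it sits immediately before /ɟ/, so it assimilates completely and surfaces as [ɟ].

[nicaɟɟʊʂə]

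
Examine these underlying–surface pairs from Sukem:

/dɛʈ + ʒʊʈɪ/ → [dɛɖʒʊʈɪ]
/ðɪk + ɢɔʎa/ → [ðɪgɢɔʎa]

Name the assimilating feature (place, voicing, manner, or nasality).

The segment that alternates is /ʈ/, which surfaces as [ɖ] when adjacent to /ʒ/.
The change voiceless → voiced matches the voicing of the following /ʒ/, identifying this as voicing assimilation.
The same holds elsewhere in the data: /k/ → [g] before /ɢ/ (voiceless → voiced, matching voiced) — only voicing changes, and always toward the following segment.

voicing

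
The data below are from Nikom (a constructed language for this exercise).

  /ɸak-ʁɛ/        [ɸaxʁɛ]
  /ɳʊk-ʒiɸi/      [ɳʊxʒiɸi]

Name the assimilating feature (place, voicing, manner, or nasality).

manner

The segment that alternates is /k/, which surfaces as [x] when adjacent to /ʁ/.
/k/ is a stop while /ʁ/ is a fricative; the output [x] is a fricative, matching the trigger — so the feature that spreads is manner.
The same holds elsewhere in the data: /k/ → [x] before /ʒ/ (stop → fricative, matching a fricative) — only manner changes, and always toward the following segment.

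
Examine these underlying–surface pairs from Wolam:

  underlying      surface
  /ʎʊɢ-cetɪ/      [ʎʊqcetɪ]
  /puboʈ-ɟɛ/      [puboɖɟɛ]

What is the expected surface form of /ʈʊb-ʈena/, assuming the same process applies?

The data show regressive voicing assimilation: /ɢ/ → [q] before /c/; /ʈ/ → [ɖ] before /ɟ/. In each pair only voicing changes, matching the following consonant, while place and manner stay constant.
The rule targets /b/ (voiced bilabial stop), which sits before the trigger /ʈ/ (voiceless).
A voiceless bilabial stop is [p], so the surface segment is [p].

[ʈʊpʈena]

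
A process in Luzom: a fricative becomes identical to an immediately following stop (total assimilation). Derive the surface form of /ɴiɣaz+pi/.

/z/ is the segment targeted by the rule; it sits immediately before /p/, so it assimilates completely and surfaces as [p].

[ɴiɣappi]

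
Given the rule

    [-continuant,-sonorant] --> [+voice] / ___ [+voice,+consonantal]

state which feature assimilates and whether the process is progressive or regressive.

The structural change is [+voice], and the conditioning segment [+voice,+consonantal] (a voiced consonant) is itself voiced, so the target comes to share the voicing of its neighbour — voicing assimilation.
The conditioning segment sits to the right of the focus bar, meaning the trigger follows the segment that changes — regressive assimilation.

regressive voicing assimilation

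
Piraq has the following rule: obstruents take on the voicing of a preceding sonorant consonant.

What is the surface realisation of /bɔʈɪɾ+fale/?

[bɔʈɪɾvale]

/f/ is a voiceless labiodental fricative. The preceding trigger /ɾ/ is voiced, so /f/ must become voiced as well.
The voiced labiodental fricative is [v], so /f/ → [v].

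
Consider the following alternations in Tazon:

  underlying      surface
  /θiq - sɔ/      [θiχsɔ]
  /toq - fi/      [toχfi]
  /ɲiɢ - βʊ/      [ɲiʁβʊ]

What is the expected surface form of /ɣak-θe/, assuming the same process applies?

[ɣaxθe]

The data show regressive manner assimilation: /q/ → [χ] before /s/; /q/ → [χ] before /f/; /ɢ/ → [ʁ] before /β/. In each pair only manner changes, matching the following consonant, while place and voice stay constant.
The rule targets /k/ (voiceless velar stop), which sits before the trigger /θ/ (fricative).
Changing only its manner to fricative gives [x] — the voiceless velar fricative.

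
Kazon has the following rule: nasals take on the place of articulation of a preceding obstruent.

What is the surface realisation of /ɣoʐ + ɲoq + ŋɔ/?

/ɲ/ is a voiced palatal nasal. The preceding trigger /ʐ/ is retroflex, so /ɲ/ must become retroflex as well.
Changing only its place to retroflex gives [ɳ] — the voiced retroflex nasal.
The same rule applies at the second boundary: /ŋ/ → [ɴ] next to /q/.

[ɣoʐɳoqɴɔ]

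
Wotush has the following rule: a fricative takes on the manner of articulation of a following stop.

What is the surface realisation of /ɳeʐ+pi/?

/ʐ/ is a voiced retroflex fricative. The following trigger /p/ is a stop, so /ʐ/ must become a stop as well.
Changing only its manner to stop gives [ɖ] — the voiced retroflex stop.

[ɳeɖpi]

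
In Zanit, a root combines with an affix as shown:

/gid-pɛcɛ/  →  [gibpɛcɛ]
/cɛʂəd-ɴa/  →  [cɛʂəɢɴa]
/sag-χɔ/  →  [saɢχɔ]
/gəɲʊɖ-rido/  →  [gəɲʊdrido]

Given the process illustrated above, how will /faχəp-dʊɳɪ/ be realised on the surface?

The data show regressive place assimilation: /d/ → [b] before /p/; /d/ → [ɢ] before /ɴ/; /g/ → [ɢ] before /χ/; /ɖ/ → [d] before /r/. In each pair only place changes, matching the following consonant, while manner and voice stay constant.
The rule targets /p/ (voiceless bilabial stop), which sits before the trigger /d/ (alveolar).
A voiceless alveolar stop is [t], so the surface segment is [t].

[faχətdʊɳɪ]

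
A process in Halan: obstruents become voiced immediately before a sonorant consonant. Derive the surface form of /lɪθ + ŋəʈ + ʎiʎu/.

[lɪðŋəɖʎiʎu]

The rule targets /θ/ (voiceless dental fricative), which sits before the trigger /ŋ/ (voiced).
A voiced dental fricative is [ð], so the surface segment is [ð].
At the second juncture, /ʈ/ likewise becomes [ɖ] adjacent to /ʎ/.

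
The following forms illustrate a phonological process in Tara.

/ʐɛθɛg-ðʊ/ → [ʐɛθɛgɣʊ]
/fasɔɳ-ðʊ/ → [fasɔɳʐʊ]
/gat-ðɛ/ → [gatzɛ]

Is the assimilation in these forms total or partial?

Underlying /ð/ is realised as [ɣ] next to /g/; /g/ itself does not change.
The change dental → velar matches the place of the preceding /g/, identifying this as place assimilation.
Manner and voice are unchanged, so the assimilation is partial, not total.
The same holds elsewhere in the data: /ð/ → [ʐ] after /ɳ/ (dental → retroflex, matching retroflex); /ð/ → [z] after /t/ (dental → alveolar, matching alveolar) — only place changes, and always toward the preceding segment.

partial assimilation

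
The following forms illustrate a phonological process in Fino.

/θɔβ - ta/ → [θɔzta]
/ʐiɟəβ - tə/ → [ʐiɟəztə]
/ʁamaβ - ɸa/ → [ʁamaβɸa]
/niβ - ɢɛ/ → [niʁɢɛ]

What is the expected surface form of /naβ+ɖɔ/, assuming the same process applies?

[naʐɖɔ]

The data show regressive place assimilation: /β/ → [z] before /t/; /β/ → [ʁ] before /ɢ/. In each pair only place changes, matching the following consonant, while manner and voice stay constant.
No alternation appears in [ʁamaβɸa]: there the adjacent consonants already agree in place (/β/ and /ɸ/ are both bilabial), so this form is consistent with the same rule.
/β/ is a voiced bilabial fricative. The following trigger /ɖ/ is retroflex, so /β/ must become retroflex as well.
A voiced retroflex fricative is [ʐ], so the surface segment is [ʐ].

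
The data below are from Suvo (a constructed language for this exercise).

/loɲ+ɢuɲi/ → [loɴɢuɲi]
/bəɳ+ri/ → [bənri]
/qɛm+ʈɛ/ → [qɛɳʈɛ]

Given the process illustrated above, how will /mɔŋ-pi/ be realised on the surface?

[mɔmpi]

The data show regressive place assimilation: /ɲ/ → [ɴ] before /ɢ/; /ɳ/ → [n] before /r/; /m/ → [ɳ] before /ʈ/. In each pair only place changes, matching the following consonant, while manner and voice stay constant.
/ŋ/ is a voiced velar nasal. The following trigger /p/ is bilabial, so /ŋ/ must become bilabial as well.
The voiced bilabial nasal is [m], so /ŋ/ → [m].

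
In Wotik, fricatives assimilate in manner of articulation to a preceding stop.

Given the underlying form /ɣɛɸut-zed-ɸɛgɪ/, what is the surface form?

The rule targets /z/ (voiced alveolar fricative), which sits after the trigger /t/ (stop).
Changing only its manner to stop gives [d] — the voiced alveolar stop.
The same rule applies at the second boundary: /ɸ/ → [p] next to /d/.

[ɣɛɸutdedpɛgɪ]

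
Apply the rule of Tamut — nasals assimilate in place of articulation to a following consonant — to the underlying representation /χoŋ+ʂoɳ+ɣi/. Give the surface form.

[χoɳʂoŋɣi]

/ŋ/ is a voiced velar nasal. The following trigger /ʂ/ is retroflex, so /ŋ/ must become retroflex as well.
A voiced retroflex nasal is [ɳ], so the surface segment is [ɳ].
The same rule applies at the second boundary: /ɳ/ → [ŋ] next to /ɣ/.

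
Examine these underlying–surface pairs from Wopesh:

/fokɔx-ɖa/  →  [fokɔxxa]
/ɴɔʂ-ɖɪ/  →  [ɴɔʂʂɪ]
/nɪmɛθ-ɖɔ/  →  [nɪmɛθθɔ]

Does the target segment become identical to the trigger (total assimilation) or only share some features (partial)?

Underlying /ɖ/ is realised as [x] next to /x/; /x/ itself does not change.
The output [x] is identical to the trigger /x/ — every feature (place, manner, voicing) has been copied — so this is total assimilation.
The other forms behave the same way: /ɖ/ → [ʂ] after /ʂ/; /ɖ/ → [θ] after /θ/ — in each case the output is a copy of the preceding consonant.

total assimilation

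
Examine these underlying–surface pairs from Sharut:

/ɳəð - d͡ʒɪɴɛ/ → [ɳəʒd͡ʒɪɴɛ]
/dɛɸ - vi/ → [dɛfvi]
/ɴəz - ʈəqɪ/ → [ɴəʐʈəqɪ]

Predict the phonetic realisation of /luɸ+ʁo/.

The data show regressive place assimilation: /ð/ → [ʒ] before /d͡ʒ/; /ɸ/ → [f] before /v/; /z/ → [ʐ] before /ʈ/. In each pair only place changes, matching the following consonant, while manner and voice stay constant.
The rule targets /ɸ/ (voiceless bilabial fricative), which sits before the trigger /ʁ/ (uvular).
Changing only its place to uvular gives [χ] — the voiceless uvular fricative.

[luχʁo]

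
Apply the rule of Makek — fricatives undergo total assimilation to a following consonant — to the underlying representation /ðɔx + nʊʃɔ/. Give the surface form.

/x/ is the segment targeted by the rule; it sits immediately before /n/, so it assimilates completely and surfaces as [n].

[ðɔnnʊʃɔ]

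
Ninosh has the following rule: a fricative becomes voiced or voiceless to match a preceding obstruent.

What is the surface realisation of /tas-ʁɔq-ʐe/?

The rule targets /ʁ/ (voiced uvular fricative), which sits after the trigger /s/ (voiceless).
The voiceless uvular fricative is [χ], so /ʁ/ → [χ].
The same rule applies at the second boundary: /ʐ/ → [ʂ] next to /q/.

[tasχɔqʂe]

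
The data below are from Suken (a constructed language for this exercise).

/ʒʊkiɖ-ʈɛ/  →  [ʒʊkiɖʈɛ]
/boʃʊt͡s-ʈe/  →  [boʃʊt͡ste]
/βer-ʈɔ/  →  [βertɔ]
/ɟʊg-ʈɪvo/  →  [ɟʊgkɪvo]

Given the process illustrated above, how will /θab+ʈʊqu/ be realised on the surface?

The data show progressive place assimilation: /ʈ/ → [t] after /t͡s/; /ʈ/ → [t] after /r/; /ʈ/ → [k] after /g/. In each pair only place changes, matching the preceding consonant, while manner and voice stay constant.
Nothing changes in [ʒʊkiɖʈɛ]: there the adjacent consonants already agree in place (/ʈ/ and /ɖ/ are both retroflex), so this form is consistent with the same rule.
/ʈ/ is a voiceless retroflex stop. The preceding trigger /b/ is bilabial, so /ʈ/ must become bilabial as well.
Changing only its place to bilabial gives [p] — the voiceless bilabial stop.

[θabpʊqu]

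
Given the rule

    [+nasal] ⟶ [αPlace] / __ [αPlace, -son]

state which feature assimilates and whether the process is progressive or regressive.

regressive place assimilation

The rule copies the place features (abbreviated [Place]) from the environment onto the target, so the assimilating feature is place.
Since the environment is written after the underscore, the trigger follows the target; the direction is regressive.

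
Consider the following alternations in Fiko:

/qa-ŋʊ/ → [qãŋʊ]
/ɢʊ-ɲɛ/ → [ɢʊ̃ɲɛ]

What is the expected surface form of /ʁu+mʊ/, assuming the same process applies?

[ʁũmʊ]

The data show regressive nasality assimilation (vowel nasalisation): /a/ → [ã] before /ŋ/; /ʊ/ → [ʊ̃] before /ɲ/ — a vowel is nasalised by an immediately following nasal consonant.
The vowel /u/ is adjacent to the following nasal /m/, so it acquires [+nasal] and surfaces as [ũ].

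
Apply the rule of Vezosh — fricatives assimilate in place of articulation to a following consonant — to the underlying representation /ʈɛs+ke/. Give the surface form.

/s/ is a voiceless alveolar fricative. The following trigger /k/ is velar, so /s/ must become velar as well.
The voiceless velar fricative is [x], so /s/ → [x].

[ʈɛxke]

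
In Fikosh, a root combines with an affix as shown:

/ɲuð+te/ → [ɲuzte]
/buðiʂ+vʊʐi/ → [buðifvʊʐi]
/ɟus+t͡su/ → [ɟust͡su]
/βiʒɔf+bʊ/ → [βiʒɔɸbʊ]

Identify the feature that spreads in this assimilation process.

The segment that alternates is /ð/, which surfaces as [z] when adjacent to /t/.
The change dental → alveolar matches the place of the following /t/, identifying this as place assimilation.
The other alternating forms pattern the same way: /ʂ/ → [f] before /v/ (retroflex → labiodental, matching labiodental); /f/ → [ɸ] before /b/ (labiodental → bilabial, matching bilabial) — only place changes, and always toward the following segment.
Nothing changes in [ɟust͡su]: there the adjacent consonants already agree in place (/s/ and /t͡s/ are both alveolar), so this form is consistent with the same rule.

place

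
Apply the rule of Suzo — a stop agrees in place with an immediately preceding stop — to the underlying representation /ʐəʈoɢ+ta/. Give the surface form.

The rule targets /t/ (voiceless alveolar stop), which sits after the trigger /ɢ/ (uvular).
Changing only its place to uvular gives [q] — the voiceless uvular stop.

[ʐəʈoɢqa]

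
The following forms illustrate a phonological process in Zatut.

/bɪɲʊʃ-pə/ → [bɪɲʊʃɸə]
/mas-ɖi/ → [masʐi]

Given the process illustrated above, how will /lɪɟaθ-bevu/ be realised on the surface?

The data show progressive manner assimilation: /p/ → [ɸ] after /ʃ/; /ɖ/ → [ʐ] after /s/. In each pair only manner changes, matching the preceding consonant, while place and voice stay constant.
/b/ is a voiced bilabial stop. The preceding trigger /θ/ is a fricative, so /b/ must become a fricative as well.
The voiced bilabial fricative is [β], so /b/ → [β].

[lɪɟaθβevu]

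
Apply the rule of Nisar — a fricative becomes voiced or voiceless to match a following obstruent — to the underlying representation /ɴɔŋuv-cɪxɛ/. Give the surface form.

[ɴɔŋufcɪxɛ]

The rule targets /v/ (voiced labiodental fricative), which sits before the trigger /c/ (voiceless).
A voiceless labiodental fricative is [f], so the surface segment is [f].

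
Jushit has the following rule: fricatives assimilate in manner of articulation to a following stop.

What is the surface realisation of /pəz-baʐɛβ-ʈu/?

[pədbaʐɛbʈu]

/z/ is a voiced alveolar fricative. The following trigger /b/ is a stop, so /z/ must become a stop as well.
Changing only its manner to stop gives [d] — the voiced alveolar stop.
The same rule applies at the second boundary: /β/ → [b] next to /ʈ/.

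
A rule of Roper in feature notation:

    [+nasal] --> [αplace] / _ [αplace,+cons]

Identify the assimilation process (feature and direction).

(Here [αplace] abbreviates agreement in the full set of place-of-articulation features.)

The shared variable α links the value of the place features (abbreviated [place]) on the target to the same value on the neighbouring segment, so place is the feature that assimilates.
The conditioning segment sits to the right of the focus bar, meaning the trigger follows the segment that changes — regressive assimilation.

regressive place assimilation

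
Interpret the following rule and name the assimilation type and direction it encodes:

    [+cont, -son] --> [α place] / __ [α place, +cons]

regressive place assimilation

The shared variable α links the value of the place features (abbreviated [place]) on the target to the same value on the neighbouring segment, so place is the feature that assimilates.
Since the environment is written after the underscore, the trigger follows the target; the direction is regressive.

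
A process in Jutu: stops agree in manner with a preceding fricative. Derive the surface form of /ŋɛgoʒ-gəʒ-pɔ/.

[ŋɛgoʒɣəʒɸɔ]

/g/ is a voiced velar stop. The preceding trigger /ʒ/ is a fricative, so /g/ must become a fricative as well.
The voiced velar fricative is [ɣ], so /g/ → [ɣ].
The same rule applies at the second boundary: /p/ → [ɸ] next to /ʒ/.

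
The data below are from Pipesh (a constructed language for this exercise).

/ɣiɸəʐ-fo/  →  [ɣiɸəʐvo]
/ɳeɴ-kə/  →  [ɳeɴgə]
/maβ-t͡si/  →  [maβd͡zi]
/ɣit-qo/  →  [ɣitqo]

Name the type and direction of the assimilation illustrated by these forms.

progressive voicing assimilation

Underlying /f/ is realised as [v] next to /ʐ/; /ʐ/ itself does not change.
The change voiceless → voiced matches the voicing of the preceding /ʐ/, identifying this as voicing assimilation.
Place and manner are unchanged, so the assimilation is partial, not total.
Checking the remaining alternations: /k/ → [g] after /ɴ/ (voiceless → voiced, matching voiced); /t͡s/ → [d͡z] after /β/ (voiceless → voiced, matching voiced) — only voicing changes, and always toward the preceding segment.
Nothing changes in [ɣitqo]: there the adjacent consonants already agree in voicing (/q/ and /t/ are both voiceless), so this form is consistent with the same rule.
The trigger is the preceding segment, so the direction is progressive (perseverative).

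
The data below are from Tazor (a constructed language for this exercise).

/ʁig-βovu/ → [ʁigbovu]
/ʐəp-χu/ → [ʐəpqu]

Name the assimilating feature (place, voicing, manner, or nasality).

manner

The segment that alternates is /β/, which surfaces as [b] when adjacent to /g/.
/β/ is a fricative while /g/ is a stop; the output [b] is a stop, matching the trigger — so the feature that spreads is manner.
Checking the remaining alternation: /χ/ → [q] after /p/ (fricative → stop, matching a stop) — only manner changes, and always toward the preceding segment.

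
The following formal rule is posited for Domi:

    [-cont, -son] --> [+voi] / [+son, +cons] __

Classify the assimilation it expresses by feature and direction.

progressive voicing assimilation

The structural change is [+voi], and the conditioning segment [+son, +cons] (a sonorant consonant) is itself voiced, so the target comes to share the voicing of its neighbour — voicing assimilation.
The conditioning segment sits to the left of the focus bar, meaning the trigger precedes the segment that changes — progressive assimilation.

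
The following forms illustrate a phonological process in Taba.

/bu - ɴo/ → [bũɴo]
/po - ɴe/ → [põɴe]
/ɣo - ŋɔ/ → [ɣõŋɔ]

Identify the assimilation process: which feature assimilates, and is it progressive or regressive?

The vowel /u/ surfaces as nasalised [ũ] next to the following nasal /ɴ/ — it has acquired the [+nasal] feature of its neighbour.
The other forms show the same pattern: /o/ → [õ] before /ɴ/; /o/ → [õ] before /ŋ/ — each time a vowel is nasalised next to a following nasal.
Because the conditioning nasal is to the right of the vowel that changes, the process is regressive (anticipatory).

regressive nasality assimilation (vowel nasalisation)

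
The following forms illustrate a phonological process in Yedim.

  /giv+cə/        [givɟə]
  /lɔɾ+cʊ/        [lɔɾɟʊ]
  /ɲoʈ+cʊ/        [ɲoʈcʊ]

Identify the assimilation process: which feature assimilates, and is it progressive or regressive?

Comparing underlying and surface forms, /c/ → [ɟ] is the alternation; the neighbouring /v/ is constant.
The change voiceless → voiced matches the voicing of the preceding /v/, identifying this as voicing assimilation.
Place and manner are unchanged, so the assimilation is partial, not total.
The other alternating form patterns the same way: /c/ → [ɟ] after /ɾ/ (voiceless → voiced, matching voiced) — only voicing changes, and always toward the preceding segment.
Nothing changes in [ɲoʈcʊ]: there the adjacent consonants already agree in voicing (/c/ and /ʈ/ are both voiceless), so this form is consistent with the same rule.
Since the segment that changes follows the conditioning segment, the assimilation is progressive.

progressive voicing assimilation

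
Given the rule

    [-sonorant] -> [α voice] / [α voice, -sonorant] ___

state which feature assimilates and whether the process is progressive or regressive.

The shared variable α links the value of [voice] on the target to the same value on the neighbouring segment, so voicing is the feature that assimilates.
Since the environment is written before the underscore, the trigger precedes the target; the direction is progressive.

progressive voicing assimilation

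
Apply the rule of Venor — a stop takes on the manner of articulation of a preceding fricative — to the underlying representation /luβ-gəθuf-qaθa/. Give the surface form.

The rule targets /g/ (voiced velar stop), which sits after the trigger /β/ (fricative).
The voiced velar fricative is [ɣ], so /g/ → [ɣ].
The same rule applies at the second boundary: /q/ → [χ] next to /f/.

[luβɣəθufχaθa]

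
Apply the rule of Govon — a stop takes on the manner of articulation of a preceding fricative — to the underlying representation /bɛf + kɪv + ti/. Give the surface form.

The rule targets /k/ (voiceless velar stop), which sits after the trigger /f/ (fricative).
Changing only its manner to fricative gives [x] — the voiceless velar fricative.
At the second juncture, /t/ likewise becomes [s] adjacent to /v/.

[bɛfxɪvsi]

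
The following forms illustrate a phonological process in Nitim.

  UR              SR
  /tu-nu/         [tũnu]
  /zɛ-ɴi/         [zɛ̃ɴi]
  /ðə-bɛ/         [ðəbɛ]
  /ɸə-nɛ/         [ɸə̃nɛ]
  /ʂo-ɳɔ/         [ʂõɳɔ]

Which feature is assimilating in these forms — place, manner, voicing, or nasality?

The vowel /u/ surfaces as nasalised [ũ] next to the following nasal /n/ — it has acquired the [+nasal] feature of its neighbour.
Likewise in the remaining data: /ɛ/ → [ɛ̃] before /ɴ/; /ə/ → [ə̃] before /n/; /o/ → [õ] before /ɳ/ — each time a vowel is nasalised next to a following nasal.
No change occurs in [ðəbɛ] because the vowel at the boundary is adjacent to an oral consonant, not a nasal (/ə/ next to /b/).

nasality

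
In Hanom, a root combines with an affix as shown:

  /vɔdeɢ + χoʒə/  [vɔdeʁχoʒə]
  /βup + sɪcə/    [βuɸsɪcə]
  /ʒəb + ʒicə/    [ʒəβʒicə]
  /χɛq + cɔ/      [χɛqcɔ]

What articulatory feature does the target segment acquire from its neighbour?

Comparing underlying and surface forms, /ɢ/ → [ʁ] is the alternation; the neighbouring /χ/ is constant.
The change stop → fricative matches the manner of the following /χ/, identifying this as manner assimilation.
The same holds elsewhere in the data: /p/ → [ɸ] before /s/ (stop → fricative, matching a fricative); /b/ → [β] before /ʒ/ (stop → fricative, matching a fricative) — only manner changes, and always toward the following segment.
Nothing changes in [χɛqcɔ]: there the adjacent consonants already agree in manner (/q/ and /c/ are both stops), so this form is consistent with the same rule.

manner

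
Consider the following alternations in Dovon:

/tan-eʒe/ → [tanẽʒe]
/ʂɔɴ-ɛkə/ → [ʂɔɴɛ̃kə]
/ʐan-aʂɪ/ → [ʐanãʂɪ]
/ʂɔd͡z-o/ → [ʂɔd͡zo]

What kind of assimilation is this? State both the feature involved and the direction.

progressive nasality assimilation (vowel nasalisation)

The vowel /e/ surfaces as nasalised [ẽ] next to the preceding nasal /n/ — it has acquired the [+nasal] feature of its neighbour.
The other forms show the same pattern: /ɛ/ → [ɛ̃] after /ɴ/; /a/ → [ã] after /n/ — each time a vowel is nasalised next to a preceding nasal.
No change occurs in [ʂɔd͡zo] because the vowel at the boundary is adjacent to an oral consonant, not a nasal (/o/ next to /d͡z/).
Because the conditioning nasal is to the left of the vowel that changes, the process is progressive (perseverative).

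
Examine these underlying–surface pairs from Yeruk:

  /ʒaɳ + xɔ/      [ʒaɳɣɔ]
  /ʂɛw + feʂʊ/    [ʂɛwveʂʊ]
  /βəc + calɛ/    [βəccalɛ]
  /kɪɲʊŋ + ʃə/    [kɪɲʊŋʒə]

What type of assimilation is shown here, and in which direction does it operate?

progressive voicing assimilation

Underlying /x/ is realised as [ɣ] next to /ɳ/; /ɳ/ itself does not change.
/x/ is voiceless while /ɳ/ is voiced; the output [ɣ] is voiced, matching the trigger — so the feature that spreads is voicing.
Place and manner are unchanged, so the assimilation is partial, not total.
The other alternating forms pattern the same way: /f/ → [v] after /w/ (voiceless → voiced, matching voiced); /ʃ/ → [ʒ] after /ŋ/ (voiceless → voiced, matching voiced) — only voicing changes, and always toward the preceding segment.
Nothing changes in [βəccalɛ]: there the adjacent consonants already agree in voicing (/c/ and /c/ are both voiceless), so this form is consistent with the same rule.
The trigger is the preceding segment, so the direction is progressive (perseverative).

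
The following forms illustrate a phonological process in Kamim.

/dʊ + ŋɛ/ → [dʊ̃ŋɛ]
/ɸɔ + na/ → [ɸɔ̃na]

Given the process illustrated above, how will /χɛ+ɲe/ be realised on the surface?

The data show regressive nasality assimilation (vowel nasalisation): /ʊ/ → [ʊ̃] before /ŋ/; /ɔ/ → [ɔ̃] before /n/ — a vowel is nasalised by an immediately following nasal consonant.
/ɛ/ sits next to the nasal /ɲ/ and is therefore nasalised to [ɛ̃].

[χɛ̃ɲe]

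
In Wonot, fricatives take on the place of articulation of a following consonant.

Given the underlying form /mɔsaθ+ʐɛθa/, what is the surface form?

[mɔsaʂʐɛθa]

/θ/ is a voiceless dental fricative. The following trigger /ʐ/ is retroflex, so /θ/ must become retroflex as well.
Changing only its place to retroflex gives [ʂ] — the voiceless retroflex fricative.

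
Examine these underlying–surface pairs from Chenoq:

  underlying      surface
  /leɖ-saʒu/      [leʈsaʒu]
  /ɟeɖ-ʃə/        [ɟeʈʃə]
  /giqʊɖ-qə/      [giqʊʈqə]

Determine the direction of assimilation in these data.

regressive

Underlying /ɖ/ is realised as [ʈ] next to /s/; /s/ itself does not change.
/ɖ/ is voiced while /s/ is voiceless; the output [ʈ] is voiceless, matching the trigger — so the feature that spreads is voicing.
The same holds elsewhere in the data: /ɖ/ → [ʈ] before /ʃ/ (voiced → voiceless, matching voiceless); /ɖ/ → [ʈ] before /q/ (voiced → voiceless, matching voiceless) — only voicing changes, and always toward the following segment.
The trigger is the following segment, so the direction is regressive (anticipatory).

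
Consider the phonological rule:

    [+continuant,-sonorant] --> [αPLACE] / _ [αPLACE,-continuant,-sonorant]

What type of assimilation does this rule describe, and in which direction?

The shared variable α links the value of the place features (abbreviated [PLACE]) on the target to the same value on the neighbouring segment, so place is the feature that assimilates.
The conditioning segment sits to the right of the focus bar, meaning the trigger follows the segment that changes — regressive assimilation.

regressive place assimilation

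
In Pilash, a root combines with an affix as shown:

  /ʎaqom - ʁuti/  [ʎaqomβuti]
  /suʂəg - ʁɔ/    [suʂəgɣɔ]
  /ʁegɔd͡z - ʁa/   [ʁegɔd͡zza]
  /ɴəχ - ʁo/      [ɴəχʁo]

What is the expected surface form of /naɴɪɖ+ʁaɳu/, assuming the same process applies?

The data show progressive place assimilation: /ʁ/ → [β] after /m/; /ʁ/ → [ɣ] after /g/; /ʁ/ → [z] after /d͡z/. In each pair only place changes, matching the preceding consonant, while manner and voice stay constant.
No alternation appears in [ɴəχʁo]: there the adjacent consonants already agree in place (/ʁ/ and /χ/ are both uvular), so this form is consistent with the same rule.
/ʁ/ is a voiced uvular fricative. The preceding trigger /ɖ/ is retroflex, so /ʁ/ must become retroflex as well.
Changing only its place to retroflex gives [ʐ] — the voiced retroflex fricative.

[naɴɪɖʐaɳu]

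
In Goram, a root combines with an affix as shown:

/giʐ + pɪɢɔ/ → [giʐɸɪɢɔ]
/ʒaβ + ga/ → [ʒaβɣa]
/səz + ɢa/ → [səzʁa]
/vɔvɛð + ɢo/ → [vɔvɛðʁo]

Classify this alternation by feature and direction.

progressive manner assimilation

Underlying /p/ is realised as [ɸ] next to /ʐ/; /ʐ/ itself does not change.
/p/ is a stop while /ʐ/ is a fricative; the output [ɸ] is a fricative, matching the trigger — so the feature that spreads is manner.
Place and voice are unchanged, so the assimilation is partial, not total.
Checking the remaining alternations: /g/ → [ɣ] after /β/ (stop → fricative, matching a fricative); /ɢ/ → [ʁ] after /z/ (stop → fricative, matching a fricative); /ɢ/ → [ʁ] after /ð/ (stop → fricative, matching a fricative) — only manner changes, and always toward the preceding segment.
The trigger is the preceding segment, so the direction is progressive (perseverative).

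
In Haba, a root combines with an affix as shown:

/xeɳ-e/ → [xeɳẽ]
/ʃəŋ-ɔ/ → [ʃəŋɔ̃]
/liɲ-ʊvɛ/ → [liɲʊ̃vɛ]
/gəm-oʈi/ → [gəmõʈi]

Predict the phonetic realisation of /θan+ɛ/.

The data show progressive nasality assimilation (vowel nasalisation): /e/ → [ẽ] after /ɳ/; /ɔ/ → [ɔ̃] after /ŋ/; /ʊ/ → [ʊ̃] after /ɲ/; /o/ → [õ] after /m/ — a vowel is nasalised by an immediately preceding nasal consonant.
/ɛ/ sits next to the nasal /n/ and is therefore nasalised to [ɛ̃].

[θanɛ̃]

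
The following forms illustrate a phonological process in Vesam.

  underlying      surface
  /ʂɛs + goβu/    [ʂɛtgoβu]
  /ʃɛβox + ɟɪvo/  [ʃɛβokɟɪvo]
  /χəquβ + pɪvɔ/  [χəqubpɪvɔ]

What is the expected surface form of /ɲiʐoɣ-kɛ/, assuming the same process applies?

[ɲiʐogkɛ]

The data show regressive manner assimilation: /s/ → [t] before /g/; /x/ → [k] before /ɟ/; /β/ → [b] before /p/. In each pair only manner changes, matching the following consonant, while place and voice stay constant.
The rule targets /ɣ/ (voiced velar fricative), which sits before the trigger /k/ (stop).
The voiced velar stop is [g], so /ɣ/ → [g].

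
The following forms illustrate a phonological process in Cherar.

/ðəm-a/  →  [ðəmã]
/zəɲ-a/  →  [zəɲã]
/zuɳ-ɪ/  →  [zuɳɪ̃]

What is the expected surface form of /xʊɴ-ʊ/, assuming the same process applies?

[xʊɴʊ̃]

The data show progressive nasality assimilation (vowel nasalisation): /a/ → [ã] after /m/; /a/ → [ã] after /ɲ/; /ɪ/ → [ɪ̃] after /ɳ/ — a vowel is nasalised by an immediately preceding nasal consonant.
/ʊ/ sits next to the nasal /ɴ/ and is therefore nasalised to [ʊ̃].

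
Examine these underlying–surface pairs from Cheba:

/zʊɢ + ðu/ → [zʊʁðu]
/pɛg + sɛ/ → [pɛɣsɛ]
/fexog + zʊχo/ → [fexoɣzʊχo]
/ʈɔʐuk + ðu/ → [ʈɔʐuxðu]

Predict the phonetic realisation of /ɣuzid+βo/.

[ɣuzizβo]

The data show regressive manner assimilation: /ɢ/ → [ʁ] before /ð/; /g/ → [ɣ] before /s/; /g/ → [ɣ] before /z/; /k/ → [x] before /ð/. In each pair only manner changes, matching the following consonant, while place and voice stay constant.
/d/ is a voiced alveolar stop. The following trigger /β/ is a fricative, so /d/ must become a fricative as well.
The voiced alveolar fricative is [z], so /d/ → [z].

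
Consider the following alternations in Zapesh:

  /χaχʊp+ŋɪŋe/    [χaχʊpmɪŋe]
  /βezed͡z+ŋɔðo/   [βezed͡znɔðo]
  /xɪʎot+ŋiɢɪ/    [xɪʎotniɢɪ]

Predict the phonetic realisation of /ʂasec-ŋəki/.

The data show progressive place assimilation: /ŋ/ → [m] after /p/; /ŋ/ → [n] after /d͡z/; /ŋ/ → [n] after /t/. In each pair only place changes, matching the preceding consonant, while manner and voice stay constant.
/ŋ/ is a voiced velar nasal. The preceding trigger /c/ is palatal, so /ŋ/ must become palatal as well.
The voiced palatal nasal is [ɲ], so /ŋ/ → [ɲ].

[ʂasecɲəki]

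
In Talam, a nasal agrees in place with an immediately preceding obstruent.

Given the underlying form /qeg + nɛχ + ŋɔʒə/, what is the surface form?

/n/ is a voiced alveolar nasal. The preceding trigger /g/ is velar, so /n/ must become velar as well.
A voiced velar nasal is [ŋ], so the surface segment is [ŋ].
At the second juncture, /ŋ/ likewise becomes [ɴ] adjacent to /χ/.

[qegŋɛχɴɔʒə]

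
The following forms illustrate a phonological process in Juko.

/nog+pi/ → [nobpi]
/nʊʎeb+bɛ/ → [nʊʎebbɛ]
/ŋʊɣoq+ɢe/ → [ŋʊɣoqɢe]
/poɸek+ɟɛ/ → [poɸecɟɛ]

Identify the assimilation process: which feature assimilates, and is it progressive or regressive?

Underlying /g/ is realised as [b] next to /p/; /p/ itself does not change.
The change velar → bilabial matches the place of the following /p/, identifying this as place assimilation.
Manner and voice are unchanged, so the assimilation is partial, not total.
The same holds elsewhere in the data: /k/ → [c] before /ɟ/ (velar → palatal, matching palatal) — only place changes, and always toward the following segment.
Nothing changes in [nʊʎebbɛ], [ŋʊɣoqɢe]: there the adjacent consonants already agree in place (/b/ and /b/ are both bilabial; /q/ and /ɢ/ are both uvular), so these forms are consistent with the same rule.
The trigger is the following segment, so the direction is regressive (anticipatory).

regressive place assimilation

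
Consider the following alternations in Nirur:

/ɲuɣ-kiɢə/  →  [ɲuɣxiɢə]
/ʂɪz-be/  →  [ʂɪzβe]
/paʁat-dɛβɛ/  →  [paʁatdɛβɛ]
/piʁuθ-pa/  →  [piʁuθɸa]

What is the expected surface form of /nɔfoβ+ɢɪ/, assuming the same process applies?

The data show progressive manner assimilation: /k/ → [x] after /ɣ/; /b/ → [β] after /z/; /p/ → [ɸ] after /θ/. In each pair only manner changes, matching the preceding consonant, while place and voice stay constant.
Nothing changes in [paʁatdɛβɛ]: there the adjacent consonants already agree in manner (/d/ and /t/ are both stops), so this form is consistent with the same rule.
/ɢ/ is a voiced uvular stop. The preceding trigger /β/ is a fricative, so /ɢ/ must become a fricative as well.
Changing only its manner to fricative gives [ʁ] — the voiced uvular fricative.

[nɔfoβʁɪ]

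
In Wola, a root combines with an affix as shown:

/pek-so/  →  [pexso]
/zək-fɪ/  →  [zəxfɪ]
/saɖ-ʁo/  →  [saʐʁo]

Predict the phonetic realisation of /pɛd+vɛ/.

The data show regressive manner assimilation: /k/ → [x] before /s/; /k/ → [x] before /f/; /ɖ/ → [ʐ] before /ʁ/. In each pair only manner changes, matching the following consonant, while place and voice stay constant.
The rule targets /d/ (voiced alveolar stop), which sits before the trigger /v/ (fricative).
Changing only its manner to fricative gives [z] — the voiced alveolar fricative.

[pɛzvɛ]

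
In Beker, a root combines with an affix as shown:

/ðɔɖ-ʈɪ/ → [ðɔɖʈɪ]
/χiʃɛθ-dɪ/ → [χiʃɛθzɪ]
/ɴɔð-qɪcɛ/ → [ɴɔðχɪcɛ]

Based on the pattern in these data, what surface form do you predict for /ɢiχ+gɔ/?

[ɢiχɣɔ]

The data show progressive manner assimilation: /d/ → [z] after /θ/; /q/ → [χ] after /ð/. In each pair only manner changes, matching the preceding consonant, while place and voice stay constant.
No alternation appears in [ðɔɖʈɪ]: there the adjacent consonants already agree in manner (/ʈ/ and /ɖ/ are both stops), so this form is consistent with the same rule.
/g/ is a voiced velar stop. The preceding trigger /χ/ is a fricative, so /g/ must become a fricative as well.
Changing only its manner to fricative gives [ɣ] — the voiced velar fricative.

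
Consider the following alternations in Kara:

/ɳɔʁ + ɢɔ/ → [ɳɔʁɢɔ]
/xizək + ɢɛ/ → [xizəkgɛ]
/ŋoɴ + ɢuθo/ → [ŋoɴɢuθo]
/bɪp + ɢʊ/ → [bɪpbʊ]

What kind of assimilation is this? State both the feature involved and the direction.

progressive place assimilation

Comparing underlying and surface forms, /ɢ/ → [g] is the alternation; the neighbouring /k/ is constant.
/ɢ/ is uvular while /k/ is velar; the output [g] is velar, matching the trigger — so the feature that spreads is place.
Manner and voice are unchanged, so the assimilation is partial, not total.
The same holds elsewhere in the data: /ɢ/ → [b] after /p/ (uvular → bilabial, matching bilabial) — only place changes, and always toward the preceding segment.
Nothing changes in [ɳɔʁɢɔ], [ŋoɴɢuθo]: there the adjacent consonants already agree in place (/ɢ/ and /ʁ/ are both uvular; /ɢ/ and /ɴ/ are both uvular), so these forms are consistent with the same rule.
Since the segment that changes follows the conditioning segment, the assimilation is progressive.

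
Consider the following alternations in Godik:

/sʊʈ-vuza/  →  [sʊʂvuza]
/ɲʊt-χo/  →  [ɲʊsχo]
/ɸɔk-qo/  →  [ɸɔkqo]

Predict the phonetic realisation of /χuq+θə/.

The data show regressive manner assimilation: /ʈ/ → [ʂ] before /v/; /t/ → [s] before /χ/. In each pair only manner changes, matching the following consonant, while place and voice stay constant.
No alternation appears in [ɸɔkqo]: there the adjacent consonants already agree in manner (/k/ and /q/ are both stops), so this form is consistent with the same rule.
/q/ is a voiceless uvular stop. The following trigger /θ/ is a fricative, so /q/ must become a fricative as well.
Changing only its manner to fricative gives [χ] — the voiceless uvular fricative.

[χuχθə]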